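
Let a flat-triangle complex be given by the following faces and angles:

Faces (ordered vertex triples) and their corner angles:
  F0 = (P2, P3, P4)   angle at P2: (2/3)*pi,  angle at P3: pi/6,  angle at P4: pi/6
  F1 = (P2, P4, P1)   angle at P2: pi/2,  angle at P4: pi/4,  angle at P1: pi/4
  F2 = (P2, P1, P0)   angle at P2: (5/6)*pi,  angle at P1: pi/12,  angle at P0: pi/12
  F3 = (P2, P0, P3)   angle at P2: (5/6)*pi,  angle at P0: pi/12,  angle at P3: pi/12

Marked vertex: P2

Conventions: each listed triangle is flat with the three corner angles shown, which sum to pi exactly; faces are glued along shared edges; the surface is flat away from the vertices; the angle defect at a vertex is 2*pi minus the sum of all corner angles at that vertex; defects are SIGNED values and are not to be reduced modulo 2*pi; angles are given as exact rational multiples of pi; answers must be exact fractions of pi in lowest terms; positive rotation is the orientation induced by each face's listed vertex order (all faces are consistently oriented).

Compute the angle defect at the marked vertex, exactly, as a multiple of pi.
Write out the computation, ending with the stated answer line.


Sum of corner angles at P2: (17/6)*pi
defect = 2*pi - (17/6)*pi

Answer: defect(P2) = (-5/6)*pi


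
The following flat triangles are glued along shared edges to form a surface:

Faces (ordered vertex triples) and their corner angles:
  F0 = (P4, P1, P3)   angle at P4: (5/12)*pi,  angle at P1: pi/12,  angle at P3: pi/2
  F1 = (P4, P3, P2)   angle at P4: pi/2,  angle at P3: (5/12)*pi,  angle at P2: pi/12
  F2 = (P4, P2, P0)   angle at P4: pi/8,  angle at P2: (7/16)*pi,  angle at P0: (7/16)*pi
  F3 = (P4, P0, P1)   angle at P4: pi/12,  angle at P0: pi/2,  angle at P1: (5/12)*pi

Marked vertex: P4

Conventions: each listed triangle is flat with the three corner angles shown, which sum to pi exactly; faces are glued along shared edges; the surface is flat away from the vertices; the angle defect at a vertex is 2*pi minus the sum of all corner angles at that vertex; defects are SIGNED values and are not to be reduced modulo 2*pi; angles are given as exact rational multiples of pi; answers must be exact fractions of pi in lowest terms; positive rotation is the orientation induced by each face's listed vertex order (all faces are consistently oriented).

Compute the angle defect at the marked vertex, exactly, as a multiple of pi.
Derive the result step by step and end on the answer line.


Sum of corner angles at P4: (9/8)*pi
defect = 2*pi - (9/8)*pi

Answer: defect(P4) = (7/8)*pi


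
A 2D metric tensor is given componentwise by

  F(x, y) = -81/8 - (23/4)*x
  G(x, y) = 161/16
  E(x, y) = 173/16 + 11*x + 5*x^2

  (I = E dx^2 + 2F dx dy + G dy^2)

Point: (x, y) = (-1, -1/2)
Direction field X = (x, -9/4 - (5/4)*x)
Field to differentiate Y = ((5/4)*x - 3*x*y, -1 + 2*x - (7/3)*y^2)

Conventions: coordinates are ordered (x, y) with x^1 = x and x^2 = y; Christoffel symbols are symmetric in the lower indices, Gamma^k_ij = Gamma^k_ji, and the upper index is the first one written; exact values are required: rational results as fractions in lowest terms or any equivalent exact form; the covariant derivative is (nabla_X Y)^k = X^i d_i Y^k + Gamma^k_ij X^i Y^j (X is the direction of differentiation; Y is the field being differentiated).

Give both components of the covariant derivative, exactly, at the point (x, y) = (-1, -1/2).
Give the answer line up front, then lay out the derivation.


Answer: (nabla_X Y)^x = -32729/4284, (nabla_X Y)^y = -7204/1071

E = 77/16, F = -35/8, G = 161/16 at the point
E_x = 1, E_y = 0, F_x = -23/4, F_y = 0, G_x = 0, G_y = 0
EG - F^2 = 7497/256;  g^inv = (256/7497) * [[161/16, 35/8], [35/8, 77/16]]
first-kind symbols [ij,l] = (1/2)(d_i g_jl + d_j g_il - d_l g_ij): [xx,x] = E_x/2 = 1/2, [xx,y] = F_x - E_y/2 = -23/4, [xy,x] = E_y/2 = 0, [xy,y] = G_x/2 = 0, [yy,x] = F_y - G_x/2 = 0, [yy,y] = G_y/2 = 0
Gamma^x_ij = (G*[ij,x] - F*[ij,y])/(EG - F^2), Gamma^y_ij = (E*[ij,y] - F*[ij,x])/(EG - F^2)
Gamma_xxx = -736/1071, Gamma_xxy = 0, Gamma_xyy = 0, Gamma_yxx = -932/1071, Gamma_yxy = 0, Gamma_yyy = 0
X = (-1, -1), Y = (-11/4, -43/12) at the point


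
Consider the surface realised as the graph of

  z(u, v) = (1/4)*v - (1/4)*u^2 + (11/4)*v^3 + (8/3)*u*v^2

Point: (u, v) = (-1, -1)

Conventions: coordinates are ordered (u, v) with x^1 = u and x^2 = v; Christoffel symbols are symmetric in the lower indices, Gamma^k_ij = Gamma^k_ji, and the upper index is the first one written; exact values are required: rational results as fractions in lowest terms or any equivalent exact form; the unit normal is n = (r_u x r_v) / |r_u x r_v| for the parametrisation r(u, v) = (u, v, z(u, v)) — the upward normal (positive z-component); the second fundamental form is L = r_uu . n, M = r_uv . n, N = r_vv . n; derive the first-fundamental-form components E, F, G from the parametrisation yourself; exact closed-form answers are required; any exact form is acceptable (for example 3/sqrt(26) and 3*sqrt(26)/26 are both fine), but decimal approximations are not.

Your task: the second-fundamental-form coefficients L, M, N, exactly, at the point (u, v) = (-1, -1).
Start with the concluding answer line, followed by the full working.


Answer: L = -3*sqrt(7286)/7286, M = -16*sqrt(7286)/3643, N = -131*sqrt(7286)/7286

z_u = 19/6, z_v = 83/6, z_uu = -1/2, z_uv = -16/3, z_vv = -131/6
E = 397/36, F = 1577/36, G = 6925/36; answer radicand W^2 = 3643/18
unnormalised second-form numerators: l = -1/2, m = -16/3, n = -131/6; L = l/sqrt(3643/18), and similarly M = m/sqrt(W^2), N = n/sqrt(W^2)


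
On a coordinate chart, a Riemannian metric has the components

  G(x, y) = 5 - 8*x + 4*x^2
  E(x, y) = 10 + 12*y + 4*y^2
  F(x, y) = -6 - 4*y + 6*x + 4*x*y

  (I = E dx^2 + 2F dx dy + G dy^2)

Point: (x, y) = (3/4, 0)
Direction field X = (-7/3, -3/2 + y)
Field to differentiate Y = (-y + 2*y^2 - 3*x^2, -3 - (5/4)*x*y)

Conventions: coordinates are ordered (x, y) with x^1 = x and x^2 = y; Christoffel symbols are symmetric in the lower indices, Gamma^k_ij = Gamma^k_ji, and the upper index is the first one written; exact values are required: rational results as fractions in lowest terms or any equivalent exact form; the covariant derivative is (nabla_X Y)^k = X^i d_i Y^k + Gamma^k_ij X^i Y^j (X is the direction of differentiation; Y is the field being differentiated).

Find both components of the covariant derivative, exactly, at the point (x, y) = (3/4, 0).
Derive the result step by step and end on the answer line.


E = 10, F = -3/2, G = 5/4 at the point
E_x = 0, E_y = 12, F_x = 6, F_y = -1, G_x = -2, G_y = 0
EG - F^2 = 41/4;  g^inv = (4/41) * [[5/4, 3/2], [3/2, 10]]
first-kind symbols [ij,l] = (1/2)(d_i g_jl + d_j g_il - d_l g_ij): [xx,x] = E_x/2 = 0, [xx,y] = F_x - E_y/2 = 0, [xy,x] = E_y/2 = 6, [xy,y] = G_x/2 = -1, [yy,x] = F_y - G_x/2 = 0, [yy,y] = G_y/2 = 0
Gamma^x_ij = (G*[ij,x] - F*[ij,y])/(EG - F^2), Gamma^y_ij = (E*[ij,y] - F*[ij,x])/(EG - F^2)
Gamma_xxx = 0, Gamma_xxy = 24/41, Gamma_xyy = 0, Gamma_yxx = 0, Gamma_yxy = -4/41, Gamma_yyy = 0
X = (-7/3, -3/2), Y = (-27/16, -3) at the point

Answer: (nabla_X Y)^x = 2883/164, (nabla_X Y)^y = 625/1312


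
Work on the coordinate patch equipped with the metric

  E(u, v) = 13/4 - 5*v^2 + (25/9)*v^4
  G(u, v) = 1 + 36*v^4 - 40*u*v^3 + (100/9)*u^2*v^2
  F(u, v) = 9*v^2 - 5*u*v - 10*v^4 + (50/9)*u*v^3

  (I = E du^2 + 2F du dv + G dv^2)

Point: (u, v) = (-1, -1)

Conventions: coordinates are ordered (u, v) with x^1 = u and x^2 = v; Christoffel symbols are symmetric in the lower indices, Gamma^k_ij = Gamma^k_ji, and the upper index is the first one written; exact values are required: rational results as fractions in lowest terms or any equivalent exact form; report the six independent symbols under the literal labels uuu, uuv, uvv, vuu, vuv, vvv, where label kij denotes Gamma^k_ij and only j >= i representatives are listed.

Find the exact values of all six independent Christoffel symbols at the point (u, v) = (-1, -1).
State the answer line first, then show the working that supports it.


Answer: Gamma_uuu = 0, Gamma_uuv = -20/293, Gamma_uvv = 52/293, Gamma_vuu = 0, Gamma_vuv = 320/293, Gamma_vvv = -832/293

E = 37/36, F = -4/9, G = 73/9 at the point
E_u = 0, E_v = -10/9, F_u = -5/9, F_v = 31/3, G_u = 160/9, G_v = -416/9
EG - F^2 = 293/36;  g^inv = (36/293) * [[73/9, 4/9], [4/9, 37/36]]
first-kind symbols [ij,l] = (1/2)(d_i g_jl + d_j g_il - d_l g_ij): [uu,u] = E_u/2 = 0, [uu,v] = F_u - E_v/2 = 0, [uv,u] = E_v/2 = -5/9, [uv,v] = G_u/2 = 80/9, [vv,u] = F_v - G_u/2 = 13/9, [vv,v] = G_v/2 = -208/9
Gamma^u_ij = (G*[ij,u] - F*[ij,v])/(EG - F^2), Gamma^v_ij = (E*[ij,v] - F*[ij,u])/(EG - F^2)


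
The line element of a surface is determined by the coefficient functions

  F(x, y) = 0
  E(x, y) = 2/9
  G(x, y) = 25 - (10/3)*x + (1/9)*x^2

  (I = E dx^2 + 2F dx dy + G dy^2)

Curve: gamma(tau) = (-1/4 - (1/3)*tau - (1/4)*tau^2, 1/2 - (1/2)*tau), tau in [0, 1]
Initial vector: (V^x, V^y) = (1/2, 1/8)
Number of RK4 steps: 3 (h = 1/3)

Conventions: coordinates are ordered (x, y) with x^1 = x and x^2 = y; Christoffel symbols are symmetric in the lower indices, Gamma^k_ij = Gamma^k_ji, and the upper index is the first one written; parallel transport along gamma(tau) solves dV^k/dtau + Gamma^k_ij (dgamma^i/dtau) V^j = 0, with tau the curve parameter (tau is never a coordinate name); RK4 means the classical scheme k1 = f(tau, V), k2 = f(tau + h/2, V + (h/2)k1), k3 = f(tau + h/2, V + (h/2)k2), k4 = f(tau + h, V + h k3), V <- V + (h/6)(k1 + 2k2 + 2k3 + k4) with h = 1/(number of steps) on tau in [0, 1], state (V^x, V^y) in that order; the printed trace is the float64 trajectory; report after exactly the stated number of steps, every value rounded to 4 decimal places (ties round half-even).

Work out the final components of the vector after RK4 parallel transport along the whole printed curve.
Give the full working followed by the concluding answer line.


gamma'(tau) = (-1/3 - (1/2)*tau, -1/2); f(tau, V)^k = -Gamma^k_ij(gamma(tau)) gamma'^i(tau) V^j; h = 1/3; intermediate values shown to 6 dp
curve data and Christoffel symbols at the stage parameters:
  tau = 0.000000: gamma = (-0.250000, 0.500000), gamma' = (-0.333333, -0.500000); Gamma_xxx = 0.000000, Gamma_xxy = 0.000000, Gamma_xyy = 7.625000, Gamma_yxx = 0.000000, Gamma_yxy = -0.065574, Gamma_yyy = 0.000000
  tau = 0.166667: gamma = (-0.312500, 0.416667), gamma' = (-0.416667, -0.500000); Gamma_xxx = 0.000000, Gamma_xxy = 0.000000, Gamma_xyy = 7.656250, Gamma_yxx = 0.000000, Gamma_yxy = -0.065306, Gamma_yyy = 0.000000
  tau = 0.333333: gamma = (-0.388889, 0.333333), gamma' = (-0.500000, -0.500000); Gamma_xxx = 0.000000, Gamma_xxy = 0.000000, Gamma_xyy = 7.694444, Gamma_yxx = 0.000000, Gamma_yxy = -0.064982, Gamma_yyy = 0.000000
  tau = 0.500000: gamma = (-0.479167, 0.250000), gamma' = (-0.583333, -0.500000); Gamma_xxx = 0.000000, Gamma_xxy = 0.000000, Gamma_xyy = 7.739583, Gamma_yxx = 0.000000, Gamma_yxy = -0.064603, Gamma_yyy = 0.000000
  tau = 0.666667: gamma = (-0.583333, 0.166667), gamma' = (-0.666667, -0.500000); Gamma_xxx = 0.000000, Gamma_xxy = 0.000000, Gamma_xyy = 7.791667, Gamma_yxx = 0.000000, Gamma_yxy = -0.064171, Gamma_yyy = 0.000000
  tau = 0.833333: gamma = (-0.701389, 0.083333), gamma' = (-0.750000, -0.500000); Gamma_xxx = 0.000000, Gamma_xxy = 0.000000, Gamma_xyy = 7.850694, Gamma_yxx = 0.000000, Gamma_yxy = -0.063689, Gamma_yyy = 0.000000
  tau = 1.000000: gamma = (-0.833333, 0.000000), gamma' = (-0.833333, -0.500000); Gamma_xxx = 0.000000, Gamma_xxy = 0.000000, Gamma_xyy = 7.916667, Gamma_yxx = 0.000000, Gamma_yxy = -0.063158, Gamma_yyy = 0.000000
step 0: V^x = 0.5000, V^y = 0.1250
step 1: k1 = (0.476562, -0.019126), k2 = (0.466313, -0.022235), k3 = (0.464329, -0.022165), k4 = (0.452478, -0.025096); V <- V + (h/6)(k1 + 2k2 + 2k3 + k4): V^x = 0.6550, V^y = 0.1176
step 2: k1 = (0.452472, -0.025103), k2 = (0.438935, -0.027868), k3 = (0.437152, -0.027778), k4 = (0.422116, -0.030327); V <- V + (h/6)(k1 + 2k2 + 2k3 + k4): V^x = 0.8009, V^y = 0.1083
step 3: k1 = (0.422104, -0.030334), k2 = (0.405456, -0.032680), k3 = (0.403922, -0.032573), k4 = (0.385898, -0.034676); V <- V + (h/6)(k1 + 2k2 + 2k3 + k4): V^x = 0.9358, V^y = 0.0975

Answer: V^x = 0.9358, V^y = 0.0975


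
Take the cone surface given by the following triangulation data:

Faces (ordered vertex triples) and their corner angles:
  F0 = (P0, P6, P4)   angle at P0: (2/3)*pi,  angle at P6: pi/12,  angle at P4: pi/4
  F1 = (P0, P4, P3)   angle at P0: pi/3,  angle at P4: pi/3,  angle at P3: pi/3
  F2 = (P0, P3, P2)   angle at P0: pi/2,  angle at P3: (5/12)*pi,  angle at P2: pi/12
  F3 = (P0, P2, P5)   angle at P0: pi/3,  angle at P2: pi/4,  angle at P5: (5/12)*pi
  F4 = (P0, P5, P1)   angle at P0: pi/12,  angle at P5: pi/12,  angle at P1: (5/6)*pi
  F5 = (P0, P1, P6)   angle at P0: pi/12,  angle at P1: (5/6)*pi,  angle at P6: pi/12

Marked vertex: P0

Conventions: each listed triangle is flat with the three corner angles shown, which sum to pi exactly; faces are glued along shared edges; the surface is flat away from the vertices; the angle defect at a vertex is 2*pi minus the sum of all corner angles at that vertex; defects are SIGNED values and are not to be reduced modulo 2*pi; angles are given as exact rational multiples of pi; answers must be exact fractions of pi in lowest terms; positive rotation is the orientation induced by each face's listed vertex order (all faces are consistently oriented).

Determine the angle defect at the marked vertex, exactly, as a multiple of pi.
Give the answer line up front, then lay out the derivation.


Answer: defect(P0) = 0

Sum of corner angles at P0: 2*pi
defect = 2*pi - 2*pi


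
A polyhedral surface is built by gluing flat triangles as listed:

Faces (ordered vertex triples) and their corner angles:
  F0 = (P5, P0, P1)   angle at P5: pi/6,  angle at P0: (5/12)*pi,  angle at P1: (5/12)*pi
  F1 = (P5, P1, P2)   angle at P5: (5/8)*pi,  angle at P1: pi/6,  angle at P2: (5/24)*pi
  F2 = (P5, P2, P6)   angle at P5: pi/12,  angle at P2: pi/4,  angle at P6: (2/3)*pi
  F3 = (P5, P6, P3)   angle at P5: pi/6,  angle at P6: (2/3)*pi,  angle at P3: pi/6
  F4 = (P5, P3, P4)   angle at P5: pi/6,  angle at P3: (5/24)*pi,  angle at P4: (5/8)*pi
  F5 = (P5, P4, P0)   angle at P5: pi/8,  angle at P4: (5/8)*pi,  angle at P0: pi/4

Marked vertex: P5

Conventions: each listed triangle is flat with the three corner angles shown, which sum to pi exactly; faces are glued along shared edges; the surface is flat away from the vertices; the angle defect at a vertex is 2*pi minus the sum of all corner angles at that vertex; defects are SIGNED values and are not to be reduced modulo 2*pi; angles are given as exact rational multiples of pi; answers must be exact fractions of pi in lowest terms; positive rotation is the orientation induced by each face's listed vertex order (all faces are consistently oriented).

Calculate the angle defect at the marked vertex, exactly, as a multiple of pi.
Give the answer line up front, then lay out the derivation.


Answer: defect(P5) = (2/3)*pi

Sum of corner angles at P5: (4/3)*pi
defect = 2*pi - (4/3)*pi


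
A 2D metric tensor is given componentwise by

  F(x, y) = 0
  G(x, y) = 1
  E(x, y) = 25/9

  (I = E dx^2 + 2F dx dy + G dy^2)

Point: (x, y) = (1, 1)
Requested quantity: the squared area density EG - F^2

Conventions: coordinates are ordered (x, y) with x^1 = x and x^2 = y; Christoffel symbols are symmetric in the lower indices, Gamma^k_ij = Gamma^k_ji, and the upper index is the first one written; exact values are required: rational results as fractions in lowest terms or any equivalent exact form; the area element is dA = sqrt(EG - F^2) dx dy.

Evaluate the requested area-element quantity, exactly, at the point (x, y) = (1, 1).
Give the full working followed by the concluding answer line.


E = 25/9, F = 0, G = 1; EG - F^2 = 25/9

Answer: EG - F^2 = 25/9


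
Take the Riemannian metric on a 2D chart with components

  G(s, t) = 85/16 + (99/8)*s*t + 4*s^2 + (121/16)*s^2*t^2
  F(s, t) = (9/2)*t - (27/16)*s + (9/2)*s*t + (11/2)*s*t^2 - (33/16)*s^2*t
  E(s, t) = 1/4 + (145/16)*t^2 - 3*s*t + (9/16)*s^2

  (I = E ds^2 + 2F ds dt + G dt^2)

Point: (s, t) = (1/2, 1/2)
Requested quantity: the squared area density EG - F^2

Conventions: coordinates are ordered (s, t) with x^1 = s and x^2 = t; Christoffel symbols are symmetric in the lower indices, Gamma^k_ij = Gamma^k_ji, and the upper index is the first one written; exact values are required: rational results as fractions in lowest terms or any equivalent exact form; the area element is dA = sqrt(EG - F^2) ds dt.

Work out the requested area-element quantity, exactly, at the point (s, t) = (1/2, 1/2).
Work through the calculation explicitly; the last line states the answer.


E = 61/32, F = 379/128, G = 2529/256; EG - F^2 = 164897/16384

Answer: EG - F^2 = 164897/16384


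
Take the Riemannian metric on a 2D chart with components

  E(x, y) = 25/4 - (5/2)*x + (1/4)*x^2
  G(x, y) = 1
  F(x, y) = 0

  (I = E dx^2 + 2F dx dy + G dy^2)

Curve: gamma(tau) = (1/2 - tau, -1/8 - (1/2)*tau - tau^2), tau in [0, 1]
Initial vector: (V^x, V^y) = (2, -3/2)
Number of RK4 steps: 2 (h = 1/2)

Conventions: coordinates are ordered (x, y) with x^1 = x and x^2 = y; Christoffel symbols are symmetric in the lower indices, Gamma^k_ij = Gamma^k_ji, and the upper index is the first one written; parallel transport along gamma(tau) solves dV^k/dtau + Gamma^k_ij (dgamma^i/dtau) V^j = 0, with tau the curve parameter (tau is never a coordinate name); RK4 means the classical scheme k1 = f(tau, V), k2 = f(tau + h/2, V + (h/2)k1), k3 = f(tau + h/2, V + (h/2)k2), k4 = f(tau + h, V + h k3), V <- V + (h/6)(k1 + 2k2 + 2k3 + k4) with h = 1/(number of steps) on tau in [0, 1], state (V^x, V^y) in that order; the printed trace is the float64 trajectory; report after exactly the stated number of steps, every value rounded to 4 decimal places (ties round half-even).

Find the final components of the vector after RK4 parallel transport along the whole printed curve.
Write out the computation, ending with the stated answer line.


gamma'(tau) = (-1, -1/2 - 2*tau); f(tau, V)^k = -Gamma^k_ij(gamma(tau)) gamma'^i(tau) V^j; h = 1/2; intermediate values shown to 6 dp
curve data and Christoffel symbols at the stage parameters:
  tau = 0.000000: gamma = (0.500000, -0.125000), gamma' = (-1.000000, -0.500000); Gamma_xxx = -0.222222, Gamma_xxy = 0.000000, Gamma_xyy = 0.000000, Gamma_yxx = 0.000000, Gamma_yxy = 0.000000, Gamma_yyy = 0.000000
  tau = 0.250000: gamma = (0.250000, -0.312500), gamma' = (-1.000000, -1.000000); Gamma_xxx = -0.210526, Gamma_xxy = 0.000000, Gamma_xyy = 0.000000, Gamma_yxx = 0.000000, Gamma_yxy = 0.000000, Gamma_yyy = 0.000000
  tau = 0.500000: gamma = (0.000000, -0.625000), gamma' = (-1.000000, -1.500000); Gamma_xxx = -0.200000, Gamma_xxy = 0.000000, Gamma_xyy = 0.000000, Gamma_yxx = 0.000000, Gamma_yxy = 0.000000, Gamma_yyy = 0.000000
  tau = 0.750000: gamma = (-0.250000, -1.062500), gamma' = (-1.000000, -2.000000); Gamma_xxx = -0.190476, Gamma_xxy = 0.000000, Gamma_xyy = 0.000000, Gamma_yxx = 0.000000, Gamma_yxy = 0.000000, Gamma_yyy = 0.000000
  tau = 1.000000: gamma = (-0.500000, -1.625000), gamma' = (-1.000000, -2.500000); Gamma_xxx = -0.181818, Gamma_xxy = 0.000000, Gamma_xyy = 0.000000, Gamma_yxx = 0.000000, Gamma_yxy = 0.000000, Gamma_yyy = 0.000000
step 0: V^x = 2.0000, V^y = -1.5000
step 1: k1 = (-0.444444, 0.000000), k2 = (-0.397661, 0.000000), k3 = (-0.400123, 0.000000), k4 = (-0.359988, 0.000000); V <- V + (h/6)(k1 + 2k2 + 2k3 + k4): V^x = 1.8000, V^y = -1.5000
step 2: k1 = (-0.360000, 0.000000), k2 = (-0.325714, 0.000000), k3 = (-0.327347, 0.000000), k4 = (-0.297514, 0.000000); V <- V + (h/6)(k1 + 2k2 + 2k3 + k4): V^x = 1.6364, V^y = -1.5000

Answer: V^x = 1.6364, V^y = -1.5000


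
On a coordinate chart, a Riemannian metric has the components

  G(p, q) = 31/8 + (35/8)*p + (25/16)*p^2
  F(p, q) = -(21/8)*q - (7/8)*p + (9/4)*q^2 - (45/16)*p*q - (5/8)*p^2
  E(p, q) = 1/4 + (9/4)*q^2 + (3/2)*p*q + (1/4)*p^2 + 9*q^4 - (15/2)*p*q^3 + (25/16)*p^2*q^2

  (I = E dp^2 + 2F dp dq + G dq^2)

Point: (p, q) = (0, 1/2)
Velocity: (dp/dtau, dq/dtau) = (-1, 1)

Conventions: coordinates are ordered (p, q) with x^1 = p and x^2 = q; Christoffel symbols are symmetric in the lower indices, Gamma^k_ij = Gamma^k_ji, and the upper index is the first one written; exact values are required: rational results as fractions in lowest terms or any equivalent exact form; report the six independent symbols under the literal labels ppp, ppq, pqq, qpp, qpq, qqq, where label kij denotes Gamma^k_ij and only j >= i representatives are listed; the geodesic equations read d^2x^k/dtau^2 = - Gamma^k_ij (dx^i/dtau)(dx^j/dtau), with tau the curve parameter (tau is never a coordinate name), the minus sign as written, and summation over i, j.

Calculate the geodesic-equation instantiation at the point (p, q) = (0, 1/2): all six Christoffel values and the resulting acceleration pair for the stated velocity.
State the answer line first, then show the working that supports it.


Answer: Gamma_ppp = -1179/1220, Gamma_ppq = 942/305, Gamma_pqq = -1271/610, Gamma_qpp = -2009/1220, Gamma_qpq = 709/610, Gamma_qqq = -123/305; accelerations (d^2p/dtau^2, d^2q/dtau^2) = (11257/1220, 5337/1220)

E = 11/8, F = -3/4, G = 31/8 at the point
E_p = -3/16, E_q = 27/4, F_p = -73/32, F_q = -3/8, G_p = 35/8, G_q = 0
EG - F^2 = 305/64;  g^inv = (64/305) * [[31/8, 3/4], [3/4, 11/8]]
first-kind symbols [ij,l] = (1/2)(d_i g_jl + d_j g_il - d_l g_ij): [pp,p] = E_p/2 = -3/32, [pp,q] = F_p - E_q/2 = -181/32, [pq,p] = E_q/2 = 27/8, [pq,q] = G_p/2 = 35/16, [qq,p] = F_q - G_p/2 = -41/16, [qq,q] = G_q/2 = 0
Gamma^p_ij = (G*[ij,p] - F*[ij,q])/(EG - F^2), Gamma^q_ij = (E*[ij,q] - F*[ij,p])/(EG - F^2)
Gamma_ppp = -1179/1220, Gamma_ppq = 942/305, Gamma_pqq = -1271/610, Gamma_qpp = -2009/1220, Gamma_qpq = 709/610, Gamma_qqq = -123/305
d^2p/dtau^2 = -(Gamma_ppp*(-1)^2 + 2*Gamma_ppq*(-1)*(1) + Gamma_pqq*(1)^2) = 11257/1220
d^2q/dtau^2 = -(Gamma_qpp*(-1)^2 + 2*Gamma_qpq*(-1)*(1) + Gamma_qqq*(1)^2) = 5337/1220


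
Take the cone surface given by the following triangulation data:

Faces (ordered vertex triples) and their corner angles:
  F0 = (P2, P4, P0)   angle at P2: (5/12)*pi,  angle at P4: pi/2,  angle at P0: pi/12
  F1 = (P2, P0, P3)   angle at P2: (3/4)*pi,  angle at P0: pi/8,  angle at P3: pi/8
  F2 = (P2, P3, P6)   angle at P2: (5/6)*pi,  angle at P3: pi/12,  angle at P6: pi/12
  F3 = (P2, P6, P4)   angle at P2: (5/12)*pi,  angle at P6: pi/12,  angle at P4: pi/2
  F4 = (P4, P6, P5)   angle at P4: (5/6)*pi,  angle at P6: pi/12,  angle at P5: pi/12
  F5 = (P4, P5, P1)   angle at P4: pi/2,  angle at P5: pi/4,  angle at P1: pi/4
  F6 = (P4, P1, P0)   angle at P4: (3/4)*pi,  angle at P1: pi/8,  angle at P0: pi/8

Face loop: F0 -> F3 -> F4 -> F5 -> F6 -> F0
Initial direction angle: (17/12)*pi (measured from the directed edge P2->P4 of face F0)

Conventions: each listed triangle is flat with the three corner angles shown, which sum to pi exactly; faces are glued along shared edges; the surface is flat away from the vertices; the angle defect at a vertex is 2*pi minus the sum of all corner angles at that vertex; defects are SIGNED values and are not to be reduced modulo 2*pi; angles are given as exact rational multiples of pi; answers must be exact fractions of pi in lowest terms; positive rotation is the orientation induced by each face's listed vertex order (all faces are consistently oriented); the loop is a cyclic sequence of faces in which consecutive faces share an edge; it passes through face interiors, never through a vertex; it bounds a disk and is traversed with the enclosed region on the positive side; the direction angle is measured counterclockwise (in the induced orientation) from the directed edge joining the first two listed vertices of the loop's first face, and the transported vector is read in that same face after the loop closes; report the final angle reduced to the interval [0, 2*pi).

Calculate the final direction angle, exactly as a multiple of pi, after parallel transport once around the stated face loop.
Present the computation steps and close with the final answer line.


enclosed vertex P4: corner angles sum to (37/12)*pi, defect = 2*pi - (37/12)*pi = (-13/12)*pi
the rotation equals the total enclosed defect, so the final angle is initial + defects (mod 2*pi)
final angle = (17/12)*pi - (13/12)*pi = pi/3 (mod 2*pi)

Answer: final direction angle = pi/3


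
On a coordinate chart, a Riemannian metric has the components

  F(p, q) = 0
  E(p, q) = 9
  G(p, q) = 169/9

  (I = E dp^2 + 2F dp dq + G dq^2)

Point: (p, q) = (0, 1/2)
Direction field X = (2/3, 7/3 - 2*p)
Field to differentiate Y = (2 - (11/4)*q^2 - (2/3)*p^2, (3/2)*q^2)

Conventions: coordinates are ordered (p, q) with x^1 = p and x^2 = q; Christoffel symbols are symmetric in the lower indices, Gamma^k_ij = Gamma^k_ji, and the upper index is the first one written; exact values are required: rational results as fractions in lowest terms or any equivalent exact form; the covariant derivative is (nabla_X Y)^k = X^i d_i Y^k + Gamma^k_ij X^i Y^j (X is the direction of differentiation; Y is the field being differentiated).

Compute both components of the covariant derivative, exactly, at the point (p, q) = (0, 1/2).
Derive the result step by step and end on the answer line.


E = 9, F = 0, G = 169/9 at the point
E_p = 0, E_q = 0, F_p = 0, F_q = 0, G_p = 0, G_q = 0
EG - F^2 = 169;  g^inv = (1/169) * [[169/9, 0], [0, 9]]
first-kind symbols [ij,l] = (1/2)(d_i g_jl + d_j g_il - d_l g_ij): [pp,p] = E_p/2 = 0, [pp,q] = F_p - E_q/2 = 0, [pq,p] = E_q/2 = 0, [pq,q] = G_p/2 = 0, [qq,p] = F_q - G_p/2 = 0, [qq,q] = G_q/2 = 0
Gamma^p_ij = (G*[ij,p] - F*[ij,q])/(EG - F^2), Gamma^q_ij = (E*[ij,q] - F*[ij,p])/(EG - F^2)
Gamma_ppp = 0, Gamma_ppq = 0, Gamma_pqq = 0, Gamma_qpp = 0, Gamma_qpq = 0, Gamma_qqq = 0
X = (2/3, 7/3), Y = (21/16, 3/8) at the point

Answer: (nabla_X Y)^p = -77/12, (nabla_X Y)^q = 7/2


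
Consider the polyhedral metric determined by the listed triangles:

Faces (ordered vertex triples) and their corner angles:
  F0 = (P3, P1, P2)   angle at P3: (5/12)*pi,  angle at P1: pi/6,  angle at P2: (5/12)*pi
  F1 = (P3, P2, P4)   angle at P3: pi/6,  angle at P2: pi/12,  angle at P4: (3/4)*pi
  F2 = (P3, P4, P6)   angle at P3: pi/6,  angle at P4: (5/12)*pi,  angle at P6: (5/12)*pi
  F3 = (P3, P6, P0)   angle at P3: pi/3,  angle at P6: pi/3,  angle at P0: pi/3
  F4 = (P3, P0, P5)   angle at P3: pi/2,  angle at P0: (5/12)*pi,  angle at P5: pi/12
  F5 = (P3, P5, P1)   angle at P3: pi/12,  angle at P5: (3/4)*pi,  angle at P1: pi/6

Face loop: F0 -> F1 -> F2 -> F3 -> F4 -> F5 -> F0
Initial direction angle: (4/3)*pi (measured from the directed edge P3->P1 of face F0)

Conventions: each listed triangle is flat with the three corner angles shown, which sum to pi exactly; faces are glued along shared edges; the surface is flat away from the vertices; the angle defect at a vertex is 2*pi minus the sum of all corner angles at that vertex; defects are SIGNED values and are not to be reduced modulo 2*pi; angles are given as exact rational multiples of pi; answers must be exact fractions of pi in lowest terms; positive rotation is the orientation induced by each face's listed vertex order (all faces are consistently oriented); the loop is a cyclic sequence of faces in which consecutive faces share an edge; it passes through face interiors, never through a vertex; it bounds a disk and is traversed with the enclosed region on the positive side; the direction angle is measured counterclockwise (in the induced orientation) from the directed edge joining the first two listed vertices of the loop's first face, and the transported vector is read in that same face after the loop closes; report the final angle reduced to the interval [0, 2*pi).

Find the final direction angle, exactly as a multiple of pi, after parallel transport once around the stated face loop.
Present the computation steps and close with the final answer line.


enclosed vertex P3: corner angles sum to (5/3)*pi, defect = 2*pi - (5/3)*pi = pi/3
summing the enclosed defects onto the initial angle, mod 2*pi in the induced orientation:
final angle = (4/3)*pi + pi/3 = (5/3)*pi (mod 2*pi)

Answer: final direction angle = (5/3)*pi


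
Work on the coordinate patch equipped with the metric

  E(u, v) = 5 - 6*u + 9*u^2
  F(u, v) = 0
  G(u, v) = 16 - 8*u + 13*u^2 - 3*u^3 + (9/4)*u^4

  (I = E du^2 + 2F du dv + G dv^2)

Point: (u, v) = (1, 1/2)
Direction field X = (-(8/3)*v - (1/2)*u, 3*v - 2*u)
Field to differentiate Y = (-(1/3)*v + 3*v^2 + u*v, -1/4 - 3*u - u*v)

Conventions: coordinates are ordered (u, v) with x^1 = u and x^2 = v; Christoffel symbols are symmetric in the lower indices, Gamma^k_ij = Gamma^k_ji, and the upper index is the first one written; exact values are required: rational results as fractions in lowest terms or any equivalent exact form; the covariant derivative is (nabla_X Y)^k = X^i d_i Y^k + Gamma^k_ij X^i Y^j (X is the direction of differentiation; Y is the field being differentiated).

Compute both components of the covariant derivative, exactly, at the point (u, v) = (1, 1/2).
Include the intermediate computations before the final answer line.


E = 8, F = 0, G = 81/4 at the point
E_u = 12, E_v = 0, F_u = 0, F_v = 0, G_u = 18, G_v = 0
EG - F^2 = 162;  g^inv = (1/162) * [[81/4, 0], [0, 8]]
first-kind symbols [ij,l] = (1/2)(d_i g_jl + d_j g_il - d_l g_ij): [uu,u] = E_u/2 = 6, [uu,v] = F_u - E_v/2 = 0, [uv,u] = E_v/2 = 0, [uv,v] = G_u/2 = 9, [vv,u] = F_v - G_u/2 = -9, [vv,v] = G_v/2 = 0
Gamma^u_ij = (G*[ij,u] - F*[ij,v])/(EG - F^2), Gamma^v_ij = (E*[ij,v] - F*[ij,u])/(EG - F^2)
Gamma_uuu = 3/4, Gamma_uuv = 0, Gamma_uvv = -9/8, Gamma_vuu = 0, Gamma_vuv = 4/9, Gamma_vvv = 0
X = (-11/6, -1/2), Y = (13/12, -15/4) at the point

Answer: (nabla_X Y)^u = -1219/192, (nabla_X Y)^v = 1051/108


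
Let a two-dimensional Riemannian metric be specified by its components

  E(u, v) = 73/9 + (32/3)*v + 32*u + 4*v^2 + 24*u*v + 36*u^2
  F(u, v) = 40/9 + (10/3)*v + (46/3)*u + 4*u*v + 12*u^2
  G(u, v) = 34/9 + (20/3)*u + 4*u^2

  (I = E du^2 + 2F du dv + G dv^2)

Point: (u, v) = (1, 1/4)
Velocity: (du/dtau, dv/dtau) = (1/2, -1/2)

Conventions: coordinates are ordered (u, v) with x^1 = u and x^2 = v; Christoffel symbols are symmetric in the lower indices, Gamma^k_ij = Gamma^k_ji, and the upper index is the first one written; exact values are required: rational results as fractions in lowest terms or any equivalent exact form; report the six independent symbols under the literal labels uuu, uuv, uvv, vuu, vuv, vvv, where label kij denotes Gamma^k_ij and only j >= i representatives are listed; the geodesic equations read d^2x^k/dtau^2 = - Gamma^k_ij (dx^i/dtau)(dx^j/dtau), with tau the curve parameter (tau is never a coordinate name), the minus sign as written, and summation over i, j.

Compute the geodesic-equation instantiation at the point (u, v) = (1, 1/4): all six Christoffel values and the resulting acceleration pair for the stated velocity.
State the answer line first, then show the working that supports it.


Answer: Gamma_uuu = 396/709, Gamma_uuv = 132/709, Gamma_uvv = 0, Gamma_vuu = 792/3545, Gamma_vuv = 264/3545, Gamma_vvv = 0; accelerations (d^2u/dtau^2, d^2v/dtau^2) = (-33/709, -66/3545)

E = 3061/36, F = 605/18, G = 130/9 at the point
E_u = 110, E_v = 110/3, F_u = 121/3, F_v = 22/3, G_u = 44/3, G_v = 0
EG - F^2 = 3545/36;  g^inv = (36/3545) * [[130/9, -605/18], [-605/18, 3061/36]]
first-kind symbols [ij,l] = (1/2)(d_i g_jl + d_j g_il - d_l g_ij): [uu,u] = E_u/2 = 55, [uu,v] = F_u - E_v/2 = 22, [uv,u] = E_v/2 = 55/3, [uv,v] = G_u/2 = 22/3, [vv,u] = F_v - G_u/2 = 0, [vv,v] = G_v/2 = 0
Gamma^u_ij = (G*[ij,u] - F*[ij,v])/(EG - F^2), Gamma^v_ij = (E*[ij,v] - F*[ij,u])/(EG - F^2)
Gamma_uuu = 396/709, Gamma_uuv = 132/709, Gamma_uvv = 0, Gamma_vuu = 792/3545, Gamma_vuv = 264/3545, Gamma_vvv = 0
d^2u/dtau^2 = -(Gamma_uuu*(1/2)^2 + 2*Gamma_uuv*(1/2)*(-1/2) + Gamma_uvv*(-1/2)^2) = -33/709
d^2v/dtau^2 = -(Gamma_vuu*(1/2)^2 + 2*Gamma_vuv*(1/2)*(-1/2) + Gamma_vvv*(-1/2)^2) = -66/3545


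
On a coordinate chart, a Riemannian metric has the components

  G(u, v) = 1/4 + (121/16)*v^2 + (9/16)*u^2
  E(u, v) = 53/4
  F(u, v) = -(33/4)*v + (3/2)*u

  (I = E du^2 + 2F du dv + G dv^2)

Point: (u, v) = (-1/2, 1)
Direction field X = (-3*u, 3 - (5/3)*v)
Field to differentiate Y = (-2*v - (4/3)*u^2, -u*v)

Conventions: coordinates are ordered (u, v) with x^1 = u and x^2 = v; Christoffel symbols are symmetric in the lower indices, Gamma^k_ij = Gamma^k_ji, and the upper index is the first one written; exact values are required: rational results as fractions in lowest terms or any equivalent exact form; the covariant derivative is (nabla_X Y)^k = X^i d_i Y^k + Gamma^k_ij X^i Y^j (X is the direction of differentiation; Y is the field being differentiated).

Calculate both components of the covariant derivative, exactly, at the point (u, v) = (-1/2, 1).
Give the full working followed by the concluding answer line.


E = 53/4, F = -9, G = 509/64 at the point
E_u = 0, E_v = 0, F_u = 3/2, F_v = -33/4, G_u = -9/16, G_v = 121/8
EG - F^2 = 6241/256;  g^inv = (256/6241) * [[509/64, 9], [9, 53/4]]
first-kind symbols [ij,l] = (1/2)(d_i g_jl + d_j g_il - d_l g_ij): [uu,u] = E_u/2 = 0, [uu,v] = F_u - E_v/2 = 3/2, [uv,u] = E_v/2 = 0, [uv,v] = G_u/2 = -9/32, [vv,u] = F_v - G_u/2 = -255/32, [vv,v] = G_v/2 = 121/16
Gamma^u_ij = (G*[ij,u] - F*[ij,v])/(EG - F^2), Gamma^v_ij = (E*[ij,v] - F*[ij,u])/(EG - F^2)
Gamma_uuu = 3456/6241, Gamma_uuv = -648/6241, Gamma_uvv = 9597/49928, Gamma_vuu = 5088/6241, Gamma_vuv = -954/6241, Gamma_vvv = 7292/6241
X = (3/2, 4/3), Y = (-7/3, 1/2) at the point

Answer: (nabla_X Y)^u = -167123/74892, (nabla_X Y)^v = -15895/6241


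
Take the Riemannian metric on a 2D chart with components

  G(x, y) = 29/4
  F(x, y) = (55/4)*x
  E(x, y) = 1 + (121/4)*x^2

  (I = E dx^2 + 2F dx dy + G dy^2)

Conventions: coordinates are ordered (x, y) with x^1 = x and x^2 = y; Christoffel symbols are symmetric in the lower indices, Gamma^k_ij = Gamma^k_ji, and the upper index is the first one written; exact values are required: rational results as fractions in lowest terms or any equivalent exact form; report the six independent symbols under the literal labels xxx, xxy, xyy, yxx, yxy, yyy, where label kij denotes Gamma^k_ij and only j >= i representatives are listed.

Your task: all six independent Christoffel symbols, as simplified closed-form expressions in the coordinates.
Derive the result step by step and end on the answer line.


E = 1 + (121/4)*x^2; F = (55/4)*x; G = 29/4
Gamma^k_ij = (1/2) g^{kl} (d_i g_jl + d_j g_il - d_l g_ij), with g^inv = (1/(EG-F^2)) [[G, -F], [-F, E]]
first partials: E_x = (121/2)*x, E_y = 0, F_x = 55/4, F_y = 0, G_x = 0, G_y = 0
D = EG - F^2 = 29/4 + (121/4)*x^2
expanded: Gamma^x_xx = (G E_x - 2F F_x + F E_y)/(2D), Gamma^x_xy = (G E_y - F G_x)/(2D), Gamma^x_yy = (2G F_y - G G_x - F G_y)/(2D), Gamma^y_xx = (2E F_x - E E_y - F E_x)/(2D), Gamma^y_xy = (E G_x - F E_y)/(2D), Gamma^y_yy = (E G_y - 2F F_y + F G_x)/(2D); substitute and cancel common factors

Answer: Gamma_xxx = 121*x/(121*x^2 + 29), Gamma_xxy = 0, Gamma_xyy = 0, Gamma_yxx = 55/(121*x^2 + 29), Gamma_yxy = 0, Gamma_yyy = 0


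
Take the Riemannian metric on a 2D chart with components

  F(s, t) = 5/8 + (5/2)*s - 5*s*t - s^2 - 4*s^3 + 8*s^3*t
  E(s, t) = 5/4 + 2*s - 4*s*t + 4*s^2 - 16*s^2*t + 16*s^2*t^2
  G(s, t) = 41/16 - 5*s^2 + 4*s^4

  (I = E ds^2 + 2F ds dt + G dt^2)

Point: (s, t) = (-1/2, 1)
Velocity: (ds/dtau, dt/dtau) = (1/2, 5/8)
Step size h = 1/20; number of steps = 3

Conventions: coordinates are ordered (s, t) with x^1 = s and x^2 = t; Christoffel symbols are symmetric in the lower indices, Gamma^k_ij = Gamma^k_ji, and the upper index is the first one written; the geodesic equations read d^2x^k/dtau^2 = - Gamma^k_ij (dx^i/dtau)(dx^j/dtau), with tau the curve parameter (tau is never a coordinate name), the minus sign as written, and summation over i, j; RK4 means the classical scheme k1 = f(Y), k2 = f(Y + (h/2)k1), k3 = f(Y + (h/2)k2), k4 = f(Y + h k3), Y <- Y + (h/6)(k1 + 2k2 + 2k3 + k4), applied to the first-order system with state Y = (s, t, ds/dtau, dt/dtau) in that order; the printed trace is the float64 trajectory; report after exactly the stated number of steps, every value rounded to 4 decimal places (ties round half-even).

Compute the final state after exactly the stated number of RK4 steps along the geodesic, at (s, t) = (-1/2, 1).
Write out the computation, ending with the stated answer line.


f(Y) = (ds/dtau, dt/dtau, -Gamma^s_ij Y'^i Y'^j, -Gamma^t_ij Y'^i Y'^j) with the Gammas evaluated at the stage position; h = 0.050000; intermediate values shown to 6 dp
step 0: s = -0.5000, t = 1.0000, ds/dtau = 0.5000, dt/dtau = 0.6250
step 1:
  k1: at (s, t) = (-0.500000, 1.000000), (ds/dtau, dt/dtau) = (0.500000, 0.625000); Gamma_sss = -0.786885, Gamma_sst = 0.786885, Gamma_stt = 0.000000, Gamma_tss = -0.393443, Gamma_tst = 0.393443, Gamma_ttt = 0.000000; k1 = (0.500000, 0.625000, -0.295082, -0.147541)
  k2: at (s, t) = (-0.487500, 1.015625), (ds/dtau, dt/dtau) = (0.492623, 0.621311); Gamma_sss = -0.803043, Gamma_sst = 0.759241, Gamma_stt = 0.000000, Gamma_tss = -0.413232, Gamma_tst = 0.390692, Gamma_ttt = 0.000000; k2 = (0.492623, 0.621311, -0.269885, -0.138878)
  k3: at (s, t) = (-0.487684, 1.015533), (ds/dtau, dt/dtau) = (0.493253, 0.621528); Gamma_sss = -0.802997, Gamma_sst = 0.759620, Gamma_stt = 0.000000, Gamma_tss = -0.412961, Gamma_tst = 0.390654, Gamma_ttt = 0.000000; k3 = (0.493253, 0.621528, -0.270386, -0.139053)
  k4: at (s, t) = (-0.475337, 1.031076), (ds/dtau, dt/dtau) = (0.486481, 0.618047); Gamma_sss = -0.818923, Gamma_sst = 0.732973, Gamma_stt = 0.000000, Gamma_tss = -0.432909, Gamma_tst = 0.387473, Gamma_ttt = 0.000000; k4 = (0.486481, 0.618047, -0.246954, -0.130548)
  Y <- Y + (h/6)(k1 + 2k2 + 2k3 + k4): s = -0.4753, t = 1.0311, ds/dtau = 0.4865, dt/dtau = 0.6181
step 2:
  k1: at (s, t) = (-0.475348, 1.031073), (ds/dtau, dt/dtau) = (0.486479, 0.618050); Gamma_sss = -0.818923, Gamma_sst = 0.732994, Gamma_stt = 0.000000, Gamma_tss = -0.432893, Gamma_tst = 0.387471, Gamma_ttt = 0.000000; k1 = (0.486479, 0.618050, -0.246969, -0.130551)
  k2: at (s, t) = (-0.463186, 1.046524), (ds/dtau, dt/dtau) = (0.480304, 0.614787); Gamma_sss = -0.834632, Gamma_sst = 0.707362, Gamma_stt = 0.000000, Gamma_tss = -0.452980, Gamma_tst = 0.383907, Gamma_ttt = 0.000000; k2 = (0.480304, 0.614787, -0.225203, -0.122224)
  k3: at (s, t) = (-0.463340, 1.046442), (ds/dtau, dt/dtau) = (0.480848, 0.614995); Gamma_sss = -0.834591, Gamma_sst = 0.707668, Gamma_stt = 0.000000, Gamma_tss = -0.452744, Gamma_tst = 0.383892, Gamma_ttt = 0.000000; k3 = (0.480848, 0.614995, -0.225572, -0.122367)
  k4: at (s, t) = (-0.451306, 1.061822), (ds/dtau, dt/dtau) = (0.475200, 0.611932); Gamma_sss = -0.850104, Gamma_sst = 0.682879, Gamma_stt = 0.000000, Gamma_tss = -0.473075, Gamma_tst = 0.380016, Gamma_ttt = 0.000000; k4 = (0.475200, 0.611932, -0.205183, -0.114182)
  Y <- Y + (h/6)(k1 + 2k2 + 2k3 + k4): s = -0.4513, t = 1.0618, ds/dtau = 0.4752, dt/dtau = 0.6119
step 3:
  k1: at (s, t) = (-0.451315, 1.061819), (ds/dtau, dt/dtau) = (0.475198, 0.611934); Gamma_sss = -0.850103, Gamma_sst = 0.682896, Gamma_stt = 0.000000, Gamma_tss = -0.473061, Gamma_tst = 0.380014, Gamma_ttt = 0.000000; k1 = (0.475198, 0.611934, -0.205195, -0.114186)
  k2: at (s, t) = (-0.439435, 1.077117), (ds/dtau, dt/dtau) = (0.470068, 0.609080); Gamma_sss = -0.865428, Gamma_sst = 0.658964, Gamma_stt = 0.000000, Gamma_tss = -0.493622, Gamma_tst = 0.375859, Gamma_ttt = 0.000000; k2 = (0.470068, 0.609080, -0.186106, -0.106151)
  k3: at (s, t) = (-0.439563, 1.077046), (ds/dtau, dt/dtau) = (0.470545, 0.609281); Gamma_sss = -0.865392, Gamma_sst = 0.659210, Gamma_stt = 0.000000, Gamma_tss = -0.493416, Gamma_tst = 0.375859, Gamma_ttt = 0.000000; k3 = (0.470545, 0.609281, -0.186374, -0.106264)
  k4: at (s, t) = (-0.427788, 1.092283), (ds/dtau, dt/dtau) = (0.465879, 0.606621); Gamma_sss = -0.880543, Gamma_sst = 0.635989, Gamma_stt = 0.000000, Gamma_tss = -0.514307, Gamma_tst = 0.371468, Gamma_ttt = 0.000000; k4 = (0.465879, 0.606621, -0.168360, -0.098336)
  Y <- Y + (h/6)(k1 + 2k2 + 2k3 + k4): s = -0.4278, t = 1.0923, ds/dtau = 0.4659, dt/dtau = 0.6066

Answer: s = -0.4278, t = 1.0923, ds/dtau = 0.4659, dt/dtau = 0.6066


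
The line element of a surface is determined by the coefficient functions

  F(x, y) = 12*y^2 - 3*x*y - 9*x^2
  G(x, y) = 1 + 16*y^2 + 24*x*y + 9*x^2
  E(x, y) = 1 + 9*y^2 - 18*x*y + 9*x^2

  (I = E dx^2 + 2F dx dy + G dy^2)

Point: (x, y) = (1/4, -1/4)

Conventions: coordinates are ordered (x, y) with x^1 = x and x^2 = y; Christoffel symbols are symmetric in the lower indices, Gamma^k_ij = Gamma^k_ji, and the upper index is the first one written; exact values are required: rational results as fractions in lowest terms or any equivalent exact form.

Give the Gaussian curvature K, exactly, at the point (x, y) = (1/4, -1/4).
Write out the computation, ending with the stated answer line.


E = 13/4, F = 3/8, G = 17/16, EG - F^2 = 53/16 at the point
E_x = 9, E_y = -9, F_x = -15/4, F_y = -27/4, G_x = -3/2, G_y = -2
E_yy = 18, F_xy = -3, G_xx = 18
Apply the Brioschi formula K = (det M1 - det M2)/(EG - F^2)^2 over the derivative matrices of E, F, G.
M1 = [[-E_yy/2 + F_xy - G_xx/2, E_x/2, F_x - E_y/2], [F_y - G_x/2, E, F], [G_y/2, F, G]] = [[-21, 9/2, 3/4], [-6, 13/4, 3/8], [-1, 3/8, 17/16]]; det M1 = -669/16
M2 = [[0, E_y/2, G_x/2], [E_y/2, E, F], [G_x/2, F, G]] = [[0, -9/2, -3/4], [-9/2, 13/4, 3/8], [-3/4, 3/8, 17/16]]; det M2 = -333/16
det M1 - det M2 = -21; K = -21 / (53/16)^2 = -5376/2809

Answer: K = -5376/2809
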